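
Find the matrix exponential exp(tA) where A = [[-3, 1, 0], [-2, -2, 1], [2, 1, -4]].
A has Jordan form J = [[-3, 1, 0], [0, -3, 1], [0, 0, -3]] with A = PJP^{-1}, so e^{tA} = P e^{tJ} P^{-1}.

For a Jordan block J_k(λ), e^{tJ_k(λ)} = e^{λt} · (I + tN + t^2 N^2/2! + ... + t^{k-1} N^{k-1}/(k-1)!) where N is the nilpotent superdiagonal part.

Assembling the blocks and conjugating back gives the entries of e^{tA} as shown above.

e^{tA} = [[(1 - t^2)*e^{-3*t}, t*(t + 2)*e^{-3*t}/2, t^2*e^{-3*t}/2], [-2*t*e^{-3*t}, (t + 1)*e^{-3*t}, t*e^{-3*t}], [2*t*(1 - t)*e^{-3*t}, t*(t + 1)*e^{-3*t}, (t^2 - t + 1)*e^{-3*t}]]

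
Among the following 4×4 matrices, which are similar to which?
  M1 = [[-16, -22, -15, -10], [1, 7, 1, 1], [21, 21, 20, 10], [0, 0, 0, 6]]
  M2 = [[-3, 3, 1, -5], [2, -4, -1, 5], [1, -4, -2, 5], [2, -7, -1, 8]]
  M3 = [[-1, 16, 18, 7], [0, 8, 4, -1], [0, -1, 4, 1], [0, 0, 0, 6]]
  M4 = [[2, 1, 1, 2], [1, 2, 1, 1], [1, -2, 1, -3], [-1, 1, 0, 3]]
3 classes: {M1, M3}, {M2}, {M4}

Characteristic polynomials: χ_{M1} = (x - 6)^3(x + 1), χ_{M2} = (x - 3)(x + 1)^2(x + 2), χ_{M3} = (x - 6)^3(x + 1), χ_{M4} = (x - 2)^4.

{M1, M3}: invariant factors (x - 6)^3(x + 1).

{M2}: invariant factors (x - 3)(x + 1)^2(x + 2).

{M4}: invariant factors (x - 2)^2, (x - 2)^2.

Matrices are similar if and only if their invariant-factor lists agree; the partition into similarity classes is {M1, M3}, {M2}, {M4}.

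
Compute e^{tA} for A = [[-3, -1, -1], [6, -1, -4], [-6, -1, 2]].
e^{tA} = [[e^{-3*t}, (1 - e^{t})*e^{-3*t}, (1 - e^{t})*e^{-3*t}], [2*sinh(3*t), (2*e^{t} - 1)*e^{-3*t}, (-e^{6*t} + 2*e^{t} - 1)*e^{-3*t}], [-2*sinh(3*t), (1 - e^{t})*e^{-3*t}, (e^{6*t} - e^{t} + 1)*e^{-3*t}]]

A has Jordan form J = [[-3, 0, 0], [0, -2, 0], [0, 0, 3]] with A = PJP^{-1}, so e^{tA} = P e^{tJ} P^{-1}.

For a Jordan block J_k(λ), e^{tJ_k(λ)} = e^{λt} · (I + tN + t^2 N^2/2! + ... + t^{k-1} N^{k-1}/(k-1)!) where N is the nilpotent superdiagonal part.

Assembling the blocks and conjugating back gives the entries of e^{tA} as shown above.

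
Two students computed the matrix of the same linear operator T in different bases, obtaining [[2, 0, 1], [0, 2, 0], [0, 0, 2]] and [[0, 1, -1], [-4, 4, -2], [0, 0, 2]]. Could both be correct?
Two matrices over a field are similar if and only if they have the same invariant factors.

Both A and B have characteristic polynomial (x - 2)^3 and minimal polynomial (x - 2)^2. Computing further, both have invariant factors x - 2, (x - 2)^2. Hence A and B are similar.

Yes.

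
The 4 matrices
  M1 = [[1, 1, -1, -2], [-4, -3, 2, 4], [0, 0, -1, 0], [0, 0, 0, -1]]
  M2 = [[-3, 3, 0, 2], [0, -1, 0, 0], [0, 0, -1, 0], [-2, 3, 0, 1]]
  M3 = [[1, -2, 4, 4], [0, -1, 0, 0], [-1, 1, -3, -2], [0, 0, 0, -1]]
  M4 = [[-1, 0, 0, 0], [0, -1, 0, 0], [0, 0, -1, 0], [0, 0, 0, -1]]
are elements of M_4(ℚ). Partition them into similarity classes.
Characteristic polynomials: χ_{M1} = (x + 1)^4, χ_{M2} = (x + 1)^4, χ_{M3} = (x + 1)^4, χ_{M4} = (x + 1)^4.

{M1, M2, M3}: invariant factors x + 1, x + 1, (x + 1)^2.

{M4}: invariant factors x + 1, x + 1, x + 1, x + 1.

Matrices are similar if and only if their invariant-factor lists agree; the partition into similarity classes is {M1, M2, M3}, {M4}.

2 classes: {M1, M2, M3}, {M4}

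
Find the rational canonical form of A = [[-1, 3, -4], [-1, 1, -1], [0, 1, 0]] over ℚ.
R = [[0, 0, 3], [1, 0, -3], [0, 1, 0]]

The invariant factors of A (the non-unit diagonal entries of the Smith normal form of xI - A over ℚ[x]) are x^3 + 3x - 3, each dividing the next. The characteristic polynomial is their product, x^3 + 3x - 3.

The rational canonical form is the block-diagonal matrix of companion matrices C(f_i):
R = [[0, 0, 3], [1, 0, -3], [0, 1, 0]].

Note the characteristic polynomial does not split into linear factors over ℚ, so A has no Jordan form over ℚ; the rational canonical form exists over any field.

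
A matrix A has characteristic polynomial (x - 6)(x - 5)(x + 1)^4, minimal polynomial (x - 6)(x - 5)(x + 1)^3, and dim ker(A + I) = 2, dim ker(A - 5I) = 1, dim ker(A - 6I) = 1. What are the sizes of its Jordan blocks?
λ = -1: algebraic multiplicity 4 (exponent in χ_A), largest block size 3 (exponent in m_A), 2 blocks (geometric multiplicity). These force block sizes [3, 1].
λ = 5: algebraic multiplicity 1 (exponent in χ_A), largest block size 1 (exponent in m_A), 1 block (geometric multiplicity). This forces block sizes [1].
λ = 6: algebraic multiplicity 1 (exponent in χ_A), largest block size 1 (exponent in m_A), 1 block (geometric multiplicity). This forces block sizes [1].

Jordan blocks: (-1, 3), (-1, 1), (5, 1), (6, 1)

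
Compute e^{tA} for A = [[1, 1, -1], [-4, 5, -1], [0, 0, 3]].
e^{tA} = [[(1 - 2*t)*e^{3*t}, t*e^{3*t}, t*(t - 2)*e^{3*t}/2], [-4*t*e^{3*t}, (2*t + 1)*e^{3*t}, t*(t - 1)*e^{3*t}], [0, 0, e^{3*t}]]

A has Jordan form J = [[3, 1, 0], [0, 3, 1], [0, 0, 3]] with A = PJP^{-1}, so e^{tA} = P e^{tJ} P^{-1}.

For a Jordan block J_k(λ), e^{tJ_k(λ)} = e^{λt} · (I + tN + t^2 N^2/2! + ... + t^{k-1} N^{k-1}/(k-1)!) where N is the nilpotent superdiagonal part.

Assembling the blocks and conjugating back gives the entries of e^{tA} as shown above.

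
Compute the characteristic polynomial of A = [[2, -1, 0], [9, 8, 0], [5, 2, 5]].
xI - A = [[x - 2, 1, 0], [-9, x - 8, 0], [-5, -2, x - 5]].

Expanding det(xI - A) along the first row:
det(xI - A) = + (x - 2)·det([[x - 8, 0], [-2, x - 5]]) - (1)·det([[-9, 0], [-5, x - 5]]) + (0)·det([[-9, x - 8], [-5, -2]]).

Evaluating gives χ_A(x) = x^3 - 15x^2 + 75x - 125 = (x - 5)^3.

χ_A(x) = (x - 5)^3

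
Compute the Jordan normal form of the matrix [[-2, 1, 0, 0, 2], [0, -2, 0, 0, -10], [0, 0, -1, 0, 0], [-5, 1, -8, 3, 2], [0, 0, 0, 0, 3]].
The characteristic polynomial is det(xI - A) = (x - 3)^2(x + 1)(x + 2)^2, so the eigenvalues are -2 (algebraic multiplicity 2), -1 (algebraic multiplicity 1), 3 (algebraic multiplicity 2).

For λ = -2: rank(A + 2I) = 4, rank((A + 2I)^2) = 3. The eigenspace has dimension 5 - 4 = 1, so there is 1 Jordan block; the rank sequence gives block sizes [2].

For λ = -1: algebraic multiplicity 1 gives one 1×1 block.

For λ = 3: rank(A - 3I) = 3. The eigenspace has dimension 5 - 3 = 2, so there are 2 Jordan blocks; the rank sequence gives block sizes [1, 1].

Assembling the blocks gives the Jordan form J above.

J = [[-2, 1, 0, 0, 0], [0, -2, 0, 0, 0], [0, 0, -1, 0, 0], [0, 0, 0, 3, 0], [0, 0, 0, 0, 3]]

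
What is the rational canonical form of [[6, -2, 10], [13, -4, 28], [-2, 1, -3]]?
The invariant factors of A (the non-unit diagonal entries of the Smith normal form of xI - A over ℚ[x]) are (x - 2)(x^2 + 3x - 6), each dividing the next. The characteristic polynomial is their product, (x - 2)(x^2 + 3x - 6).

The rational canonical form is the block-diagonal matrix of companion matrices C(f_i):
R = [[0, 0, -12], [1, 0, 12], [0, 1, -1]].

Note the characteristic polynomial does not split into linear factors over ℚ, so A has no Jordan form over ℚ; the rational canonical form exists over any field.

R = [[0, 0, -12], [1, 0, 12], [0, 1, -1]]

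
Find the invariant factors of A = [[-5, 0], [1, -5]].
(x + 5)^2

The Jordan structure of A has elementary divisors (x + 5)^2. Arranging the block sizes at each eigenvalue in decreasing order and taking row products gives the invariant factors.

Invariant factors (smallest first, each dividing the next): (x + 5)^2.

Check: the last factor (x + 5)^2 is the minimal polynomial, and the product (x + 5)^2 is the characteristic polynomial.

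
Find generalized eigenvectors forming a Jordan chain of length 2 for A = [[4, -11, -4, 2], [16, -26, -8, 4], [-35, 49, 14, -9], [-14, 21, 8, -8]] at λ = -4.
v_1 = [[-2, -3, 4, 0]]^T, v_2 = [[1, 2, -5, -3]]^T

We seek v_1 ∈ ker((A + 4I)^2) \ ker(A + 4I), then set v_{i+1} = (A + 4I) v_i.

One such chain is v_1 = [[-2, -3, 4, 0]]^T, v_2 = [[1, 2, -5, -3]]^T. Check: (A + 4I) v_2 = [[0, 0, 0, 0]]^T = 0.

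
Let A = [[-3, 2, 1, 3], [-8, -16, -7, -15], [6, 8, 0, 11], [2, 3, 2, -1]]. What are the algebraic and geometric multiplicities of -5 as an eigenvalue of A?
algebraic multiplicity 4, geometric multiplicity 2

The characteristic polynomial is (x + 5)^4, so the factor x + 5 appears with exponent 4: the algebraic multiplicity is 4.

rank(A + 5I) = 2, so the eigenspace has dimension 4 - 2 = 2: the geometric multiplicity is 2.

Since 2 < 4, A is not diagonalizable.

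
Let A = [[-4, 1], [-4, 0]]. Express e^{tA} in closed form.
A has Jordan form J = [[-2, 1], [0, -2]] with A = PJP^{-1}, so e^{tA} = P e^{tJ} P^{-1}.

For a Jordan block J_k(λ), e^{tJ_k(λ)} = e^{λt} · (I + tN + t^2 N^2/2! + ... + t^{k-1} N^{k-1}/(k-1)!) where N is the nilpotent superdiagonal part.

Assembling the blocks and conjugating back gives the entries of e^{tA} as shown above.

e^{tA} = [[(1 - 2*t)*e^{-2*t}, t*e^{-2*t}], [-4*t*e^{-2*t}, (2*t + 1)*e^{-2*t}]]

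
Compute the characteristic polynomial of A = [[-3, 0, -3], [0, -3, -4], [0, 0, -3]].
χ_A(x) = (x + 3)^3

xI - A = [[x + 3, 0, 3], [0, x + 3, 4], [0, 0, x + 3]].

Expanding det(xI - A) along the first row:
det(xI - A) = + (x + 3)·det([[x + 3, 4], [0, x + 3]]) - (0)·det([[0, 4], [0, x + 3]]) + (3)·det([[0, x + 3], [0, 0]]).

Evaluating gives χ_A(x) = x^3 + 9x^2 + 27x + 27 = (x + 3)^3.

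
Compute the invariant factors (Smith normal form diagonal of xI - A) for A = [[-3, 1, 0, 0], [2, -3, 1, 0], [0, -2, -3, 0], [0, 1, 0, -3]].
The Jordan structure of A has elementary divisors (x + 3)^3, (x + 3). Arranging the block sizes at each eigenvalue in decreasing order and taking row products gives the invariant factors.

Invariant factors (smallest first, each dividing the next): x + 3, (x + 3)^3.

Check: the last factor (x + 3)^3 is the minimal polynomial, and the product (x + 3)^4 is the characteristic polynomial.

x + 3, (x + 3)^3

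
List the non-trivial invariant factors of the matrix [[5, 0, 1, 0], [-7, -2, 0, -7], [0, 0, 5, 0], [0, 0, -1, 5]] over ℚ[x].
The Jordan structure of A has elementary divisors (x + 2), (x - 5)^2, (x - 5). Arranging the block sizes at each eigenvalue in decreasing order and taking row products gives the invariant factors.

Invariant factors (smallest first, each dividing the next): x - 5, (x - 5)^2(x + 2).

Check: the last factor (x - 5)^2(x + 2) is the minimal polynomial, and the product (x - 5)^3(x + 2) is the characteristic polynomial.

x - 5, (x - 5)^2(x + 2)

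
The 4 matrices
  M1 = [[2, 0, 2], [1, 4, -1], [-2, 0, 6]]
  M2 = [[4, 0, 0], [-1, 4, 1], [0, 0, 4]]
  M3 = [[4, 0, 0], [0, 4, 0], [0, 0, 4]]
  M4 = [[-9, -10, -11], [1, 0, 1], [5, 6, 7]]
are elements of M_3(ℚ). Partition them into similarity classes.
Characteristic polynomials: χ_{M1} = (x - 4)^3, χ_{M2} = (x - 4)^3, χ_{M3} = (x - 4)^3, χ_{M4} = (x - 2)(x + 2)^2.

{M1, M2}: invariant factors x - 4, (x - 4)^2.

{M3}: invariant factors x - 4, x - 4, x - 4.

{M4}: invariant factors (x - 2)(x + 2)^2.

Matrices are similar if and only if their invariant-factor lists agree; the partition into similarity classes is {M1, M2}, {M3}, {M4}.

3 classes: {M1, M2}, {M3}, {M4}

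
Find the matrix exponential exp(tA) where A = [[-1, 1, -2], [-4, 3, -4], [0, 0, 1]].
A has Jordan form J = [[1, 1, 0], [0, 1, 0], [0, 0, 1]] with A = PJP^{-1}, so e^{tA} = P e^{tJ} P^{-1}.

For a Jordan block J_k(λ), e^{tJ_k(λ)} = e^{λt} · (I + tN + t^2 N^2/2! + ... + t^{k-1} N^{k-1}/(k-1)!) where N is the nilpotent superdiagonal part.

Assembling the blocks and conjugating back gives the entries of e^{tA} as shown above.

e^{tA} = [[(1 - 2*t)*e^{t}, t*e^{t}, -2*t*e^{t}], [-4*t*e^{t}, (2*t + 1)*e^{t}, -4*t*e^{t}], [0, 0, e^{t}]]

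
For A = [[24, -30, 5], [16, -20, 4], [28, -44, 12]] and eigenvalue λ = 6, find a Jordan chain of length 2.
We seek v_1 ∈ ker((A - 6I)^2) \ ker(A - 6I), then set v_{i+1} = (A - 6I) v_i.

One such chain is v_1 = [[0, 0, 1]]^T, v_2 = [[5, 4, 6]]^T. Check: (A - 6I) v_2 = [[0, 0, 0]]^T = 0.

v_1 = [[0, 0, 1]]^T, v_2 = [[5, 4, 6]]^T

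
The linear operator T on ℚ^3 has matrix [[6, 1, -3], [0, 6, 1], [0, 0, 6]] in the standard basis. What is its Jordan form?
J = [[6, 1, 0], [0, 6, 1], [0, 0, 6]]

The characteristic polynomial is det(xI - A) = (x - 6)^3, so the eigenvalues are 6 (algebraic multiplicity 3).

For λ = 6: rank(A - 6I) = 2, rank((A - 6I)^2) = 1, rank((A - 6I)^3) = 0. The eigenspace has dimension 3 - 2 = 1, so there is 1 Jordan block; the rank sequence gives block sizes [3].

Assembling the blocks gives the Jordan form J above.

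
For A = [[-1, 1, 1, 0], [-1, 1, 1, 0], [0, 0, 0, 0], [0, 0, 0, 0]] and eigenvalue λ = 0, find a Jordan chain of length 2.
v_1 = [[6, 7, 0, 2]]^T, v_2 = [[1, 1, 0, 0]]^T

We seek v_1 ∈ ker(A^2) \ ker(A), then set v_{i+1} = A v_i.

One such chain is v_1 = [[6, 7, 0, 2]]^T, v_2 = [[1, 1, 0, 0]]^T. Check: A v_2 = [[0, 0, 0, 0]]^T = 0.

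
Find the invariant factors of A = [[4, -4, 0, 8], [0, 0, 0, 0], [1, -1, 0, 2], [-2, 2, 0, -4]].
x, x, x^2

The Jordan structure of A has elementary divisors x^2, x, x. Arranging the block sizes at each eigenvalue in decreasing order and taking row products gives the invariant factors.

Invariant factors (smallest first, each dividing the next): x, x, x^2.

Check: the last factor x^2 is the minimal polynomial, and the product x^4 is the characteristic polynomial.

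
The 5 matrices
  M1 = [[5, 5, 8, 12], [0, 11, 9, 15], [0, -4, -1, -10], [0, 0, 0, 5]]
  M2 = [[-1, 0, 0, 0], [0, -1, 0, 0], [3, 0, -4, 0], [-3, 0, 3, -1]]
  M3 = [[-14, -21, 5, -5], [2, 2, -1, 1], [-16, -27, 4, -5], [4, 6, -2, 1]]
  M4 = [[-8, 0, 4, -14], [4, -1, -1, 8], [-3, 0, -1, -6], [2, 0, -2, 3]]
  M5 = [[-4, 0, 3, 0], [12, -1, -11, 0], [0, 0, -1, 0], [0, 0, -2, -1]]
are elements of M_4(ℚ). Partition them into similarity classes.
Characteristic polynomials: χ_{M1} = (x - 5)^4, χ_{M2} = (x + 1)^3(x + 4), χ_{M3} = (x + 1)^3(x + 4), χ_{M4} = (x + 1)^3(x + 4), χ_{M5} = (x + 1)^3(x + 4).

{M1}: invariant factors x - 5, (x - 5)^3.

{M2}: invariant factors x + 1, x + 1, (x + 1)(x + 4).

{M3, M4, M5}: invariant factors x + 1, (x + 1)^2(x + 4).

Matrices are similar if and only if their invariant-factor lists agree; the partition into similarity classes is {M1}, {M2}, {M3, M4, M5}.

3 classes: {M1}, {M2}, {M3, M4, M5}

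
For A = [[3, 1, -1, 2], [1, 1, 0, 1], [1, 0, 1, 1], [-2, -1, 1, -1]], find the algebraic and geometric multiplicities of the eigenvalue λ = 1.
The characteristic polynomial is (x - 1)^4, so the factor x - 1 appears with exponent 4: the algebraic multiplicity is 4.

rank(A - I) = 2, so the eigenspace has dimension 4 - 2 = 2: the geometric multiplicity is 2.

Since 2 < 4, A is not diagonalizable.

algebraic multiplicity 4, geometric multiplicity 2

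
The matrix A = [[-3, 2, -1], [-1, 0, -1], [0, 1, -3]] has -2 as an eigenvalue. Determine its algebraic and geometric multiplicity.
algebraic multiplicity 3, geometric multiplicity 1

The characteristic polynomial is (x + 2)^3, so the factor x + 2 appears with exponent 3: the algebraic multiplicity is 3.

rank(A + 2I) = 2, so the eigenspace has dimension 3 - 2 = 1: the geometric multiplicity is 1.

Since 1 < 3, A is not diagonalizable.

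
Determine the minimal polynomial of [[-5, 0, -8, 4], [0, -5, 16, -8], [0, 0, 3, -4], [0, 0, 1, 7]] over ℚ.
The characteristic polynomial factors as (x - 5)^2(x + 5)^2. The minimal polynomial is ∏(x - λ)^{k_λ} where k_λ is the size of the largest Jordan block at λ.

For λ = -5: rank(A + 5I) = 2, and the largest Jordan block has size 1 (the smallest k with rank((A + 5I)^k) = rank((A + 5I)^(k+1))).
For λ = 5: rank(A - 5I) = 3, and the largest Jordan block has size 2 (the smallest k with rank((A - 5I)^k) = rank((A - 5I)^(k+1))).

So m_A(x) = (x - 5)^2(x + 5).

m_A(x) = (x - 5)^2(x + 5)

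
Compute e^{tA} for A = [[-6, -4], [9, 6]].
e^{tA} = [[1 - 6*t, -4*t], [9*t, 6*t + 1]]

A has Jordan form J = [[0, 1], [0, 0]] with A = PJP^{-1}, so e^{tA} = P e^{tJ} P^{-1}.

For a Jordan block J_k(λ), e^{tJ_k(λ)} = e^{λt} · (I + tN + t^2 N^2/2! + ... + t^{k-1} N^{k-1}/(k-1)!) where N is the nilpotent superdiagonal part.

Assembling the blocks and conjugating back gives the entries of e^{tA} as shown above.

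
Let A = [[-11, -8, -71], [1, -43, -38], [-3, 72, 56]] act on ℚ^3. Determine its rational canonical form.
The invariant factors of A (the non-unit diagonal entries of the Smith normal form of xI - A over ℚ[x]) are (x - 5)(x^2 + 3x - 5), each dividing the next. The characteristic polynomial is their product, (x - 5)(x^2 + 3x - 5).

The rational canonical form is the block-diagonal matrix of companion matrices C(f_i):
R = [[0, 0, -25], [1, 0, 20], [0, 1, 2]].

Note the characteristic polynomial does not split into linear factors over ℚ, so A has no Jordan form over ℚ; the rational canonical form exists over any field.

R = [[0, 0, -25], [1, 0, 20], [0, 1, 2]]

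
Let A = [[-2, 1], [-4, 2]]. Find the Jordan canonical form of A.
The characteristic polynomial is det(xI - A) = x^2, so the eigenvalues are 0 (algebraic multiplicity 2).

For λ = 0: rank(A) = 1, rank(A^2) = 0. The eigenspace has dimension 2 - 1 = 1, so there is 1 Jordan block; the rank sequence gives block sizes [2].

Assembling the blocks gives the Jordan form J above.

J = [[0, 1], [0, 0]]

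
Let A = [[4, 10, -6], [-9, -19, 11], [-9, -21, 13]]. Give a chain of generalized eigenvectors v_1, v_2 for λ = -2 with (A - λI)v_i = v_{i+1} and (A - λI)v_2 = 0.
v_1 = [[-3, 5, 5]]^T, v_2 = [[2, -3, -3]]^T

We seek v_1 ∈ ker((A + 2I)^2) \ ker(A + 2I), then set v_{i+1} = (A + 2I) v_i.

One such chain is v_1 = [[-3, 5, 5]]^T, v_2 = [[2, -3, -3]]^T. Check: (A + 2I) v_2 = [[0, 0, 0]]^T = 0.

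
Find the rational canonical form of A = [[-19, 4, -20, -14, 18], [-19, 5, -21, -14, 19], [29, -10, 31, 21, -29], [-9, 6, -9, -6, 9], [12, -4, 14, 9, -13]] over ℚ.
The invariant factors of A (the non-unit diagonal entries of the Smith normal form of xI - A over ℚ[x]) are x + 1, (x + 1)(x^3 + 3x - 3), each dividing the next. The characteristic polynomial is their product, (x + 1)^2(x^3 + 3x - 3).

The rational canonical form is the block-diagonal matrix of companion matrices C(f_i):
R = [[-1, 0, 0, 0, 0], [0, 0, 0, 0, 3], [0, 1, 0, 0, 0], [0, 0, 1, 0, -3], [0, 0, 0, 1, -1]].

Note the characteristic polynomial does not split into linear factors over ℚ, so A has no Jordan form over ℚ; the rational canonical form exists over any field.

R = [[-1, 0, 0, 0, 0], [0, 0, 0, 0, 3], [0, 1, 0, 0, 0], [0, 0, 1, 0, -3], [0, 0, 0, 1, -1]]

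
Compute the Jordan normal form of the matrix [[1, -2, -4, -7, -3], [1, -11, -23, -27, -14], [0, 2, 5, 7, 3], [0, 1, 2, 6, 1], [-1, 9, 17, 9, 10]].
J = [[1, 1, 0, 0, 0], [0, 1, 1, 0, 0], [0, 0, 1, 0, 0], [0, 0, 0, 4, 1], [0, 0, 0, 0, 4]]

The characteristic polynomial is det(xI - A) = (x - 4)^2(x - 1)^3, so the eigenvalues are 1 (algebraic multiplicity 3), 4 (algebraic multiplicity 2).

For λ = 1: rank(A - I) = 4, rank((A - I)^2) = 3, rank((A - I)^3) = 2. The eigenspace has dimension 5 - 4 = 1, so there is 1 Jordan block; the rank sequence gives block sizes [3].

For λ = 4: rank(A - 4I) = 4, rank((A - 4I)^2) = 3. The eigenspace has dimension 5 - 4 = 1, so there is 1 Jordan block; the rank sequence gives block sizes [2].

Assembling the blocks gives the Jordan form J above.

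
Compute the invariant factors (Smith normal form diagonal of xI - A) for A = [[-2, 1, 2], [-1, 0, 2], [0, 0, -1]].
The Jordan structure of A has elementary divisors (x + 1)^2, (x + 1). Arranging the block sizes at each eigenvalue in decreasing order and taking row products gives the invariant factors.

Invariant factors (smallest first, each dividing the next): x + 1, (x + 1)^2.

Check: the last factor (x + 1)^2 is the minimal polynomial, and the product (x + 1)^3 is the characteristic polynomial.

x + 1, (x + 1)^2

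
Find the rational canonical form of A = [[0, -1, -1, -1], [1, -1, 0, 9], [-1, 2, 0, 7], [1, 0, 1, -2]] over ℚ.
The invariant factors of A (the non-unit diagonal entries of the Smith normal form of xI - A over ℚ[x]) are (x + 3)(x^3 - 4x + 4), each dividing the next. The characteristic polynomial is their product, (x + 3)(x^3 - 4x + 4).

The rational canonical form is the block-diagonal matrix of companion matrices C(f_i):
R = [[0, 0, 0, -12], [1, 0, 0, 8], [0, 1, 0, 4], [0, 0, 1, -3]].

Note the characteristic polynomial does not split into linear factors over ℚ, so A has no Jordan form over ℚ; the rational canonical form exists over any field.

R = [[0, 0, 0, -12], [1, 0, 0, 8], [0, 1, 0, 4], [0, 0, 1, -3]]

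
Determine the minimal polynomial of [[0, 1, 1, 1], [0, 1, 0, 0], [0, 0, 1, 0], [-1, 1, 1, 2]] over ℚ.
m_A(x) = (x - 1)^2

The characteristic polynomial factors as (x - 1)^4. The minimal polynomial is ∏(x - λ)^{k_λ} where k_λ is the size of the largest Jordan block at λ.

For λ = 1: rank(A - I) = 1, and the largest Jordan block has size 2 (the smallest k with rank((A - I)^k) = rank((A - I)^(k+1))).

So m_A(x) = (x - 1)^2.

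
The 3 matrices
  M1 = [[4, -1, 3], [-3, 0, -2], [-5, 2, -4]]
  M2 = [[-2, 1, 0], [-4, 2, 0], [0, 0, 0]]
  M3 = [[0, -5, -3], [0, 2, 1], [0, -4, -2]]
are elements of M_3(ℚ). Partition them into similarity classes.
2 classes: {M1, M3}, {M2}

Characteristic polynomials: χ_{M1} = x^3, χ_{M2} = x^3, χ_{M3} = x^3.

{M1, M3}: invariant factors x^3.

{M2}: invariant factors x, x^2.

Matrices are similar if and only if their invariant-factor lists agree; the partition into similarity classes is {M1, M3}, {M2}.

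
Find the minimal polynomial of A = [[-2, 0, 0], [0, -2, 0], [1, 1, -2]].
The characteristic polynomial factors as (x + 2)^3. The minimal polynomial is ∏(x - λ)^{k_λ} where k_λ is the size of the largest Jordan block at λ.

For λ = -2: rank(A + 2I) = 1, and the largest Jordan block has size 2 (the smallest k with rank((A + 2I)^k) = rank((A + 2I)^(k+1))).

So m_A(x) = (x + 2)^2.

m_A(x) = (x + 2)^2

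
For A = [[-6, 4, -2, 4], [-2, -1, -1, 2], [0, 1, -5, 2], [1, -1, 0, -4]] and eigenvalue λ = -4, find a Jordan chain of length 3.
We seek v_1 ∈ ker((A + 4I)^3) \ ker((A + 4I)^2), then set v_{i+1} = (A + 4I) v_i.

One such chain is v_1 = [[5, 7, -4, -6]]^T, v_2 = [[2, 3, -1, -2]]^T, v_3 = [[2, 2, 0, -1]]^T. Check: (A + 4I) v_3 = [[0, 0, 0, 0]]^T = 0.

v_1 = [[5, 7, -4, -6]]^T, v_2 = [[2, 3, -1, -2]]^T, v_3 = [[2, 2, 0, -1]]^T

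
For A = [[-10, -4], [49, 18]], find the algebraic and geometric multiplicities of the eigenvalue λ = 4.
algebraic multiplicity 2, geometric multiplicity 1

The characteristic polynomial is (x - 4)^2, so the factor x - 4 appears with exponent 2: the algebraic multiplicity is 2.

rank(A - 4I) = 1, so the eigenspace has dimension 2 - 1 = 1: the geometric multiplicity is 1.

Since 1 < 2, A is not diagonalizable.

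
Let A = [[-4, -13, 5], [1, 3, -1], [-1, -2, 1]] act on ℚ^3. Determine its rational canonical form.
The invariant factors of A (the non-unit diagonal entries of the Smith normal form of xI - A over ℚ[x]) are x^3 + 3x - 1, each dividing the next. The characteristic polynomial is their product, x^3 + 3x - 1.

The rational canonical form is the block-diagonal matrix of companion matrices C(f_i):
R = [[0, 0, 1], [1, 0, -3], [0, 1, 0]].

Note the characteristic polynomial does not split into linear factors over ℚ, so A has no Jordan form over ℚ; the rational canonical form exists over any field.

R = [[0, 0, 1], [1, 0, -3], [0, 1, 0]]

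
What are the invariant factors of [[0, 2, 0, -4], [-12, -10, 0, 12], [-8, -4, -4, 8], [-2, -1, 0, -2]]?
The Jordan structure of A has elementary divisors (x + 4)^2, (x + 4), (x + 4). Arranging the block sizes at each eigenvalue in decreasing order and taking row products gives the invariant factors.

Invariant factors (smallest first, each dividing the next): x + 4, x + 4, (x + 4)^2.

Check: the last factor (x + 4)^2 is the minimal polynomial, and the product (x + 4)^4 is the characteristic polynomial.

x + 4, x + 4, (x + 4)^2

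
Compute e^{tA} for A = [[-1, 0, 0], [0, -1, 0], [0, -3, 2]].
e^{tA} = [[e^{-t}, 0, 0], [0, e^{-t}, 0], [0, (1 - e^{3*t})*e^{-t}, e^{2*t}]]

A has Jordan form J = [[-1, 0, 0], [0, -1, 0], [0, 0, 2]] with A = PJP^{-1}, so e^{tA} = P e^{tJ} P^{-1}.

For a Jordan block J_k(λ), e^{tJ_k(λ)} = e^{λt} · (I + tN + t^2 N^2/2! + ... + t^{k-1} N^{k-1}/(k-1)!) where N is the nilpotent superdiagonal part.

Assembling the blocks and conjugating back gives the entries of e^{tA} as shown above.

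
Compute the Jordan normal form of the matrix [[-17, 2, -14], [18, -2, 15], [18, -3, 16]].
The characteristic polynomial is det(xI - A) = (x - 1)^2(x + 5), so the eigenvalues are -5 (algebraic multiplicity 1), 1 (algebraic multiplicity 2).

For λ = -5: algebraic multiplicity 1 gives one 1×1 block.

For λ = 1: rank(A - I) = 2, rank((A - I)^2) = 1. The eigenspace has dimension 3 - 2 = 1, so there is 1 Jordan block; the rank sequence gives block sizes [2].

Assembling the blocks gives the Jordan form J above.

J = [[-5, 0, 0], [0, 1, 1], [0, 0, 1]]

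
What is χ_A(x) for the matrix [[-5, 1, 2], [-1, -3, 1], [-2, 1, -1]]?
xI - A = [[x + 5, -1, -2], [1, x + 3, -1], [2, -1, x + 1]].

Expanding det(xI - A) along the first row:
det(xI - A) = + (x + 5)·det([[x + 3, -1], [-1, x + 1]]) - (-1)·det([[1, -1], [2, x + 1]]) + (-2)·det([[1, x + 3], [2, -1]]).

Evaluating gives χ_A(x) = x^3 + 9x^2 + 27x + 27 = (x + 3)^3.

χ_A(x) = (x + 3)^3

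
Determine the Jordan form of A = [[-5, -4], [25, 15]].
The characteristic polynomial is det(xI - A) = (x - 5)^2, so the eigenvalues are 5 (algebraic multiplicity 2).

For λ = 5: rank(A - 5I) = 1, rank((A - 5I)^2) = 0. The eigenspace has dimension 2 - 1 = 1, so there is 1 Jordan block; the rank sequence gives block sizes [2].

Assembling the blocks gives the Jordan form J above.

J = [[5, 1], [0, 5]]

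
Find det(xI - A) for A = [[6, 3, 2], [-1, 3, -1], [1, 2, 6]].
xI - A = [[x - 6, -3, -2], [1, x - 3, 1], [-1, -2, x - 6]].

Expanding det(xI - A) along the first row:
det(xI - A) = + (x - 6)·det([[x - 3, 1], [-2, x - 6]]) - (-3)·det([[1, 1], [-1, x - 6]]) + (-2)·det([[1, x - 3], [-1, -2]]).

Evaluating gives χ_A(x) = x^3 - 15x^2 + 75x - 125 = (x - 5)^3.

χ_A(x) = (x - 5)^3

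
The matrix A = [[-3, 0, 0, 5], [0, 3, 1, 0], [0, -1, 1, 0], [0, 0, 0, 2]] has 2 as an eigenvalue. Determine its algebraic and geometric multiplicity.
The characteristic polynomial is (x - 2)^3(x + 3), so the factor x - 2 appears with exponent 3: the algebraic multiplicity is 3.

rank(A - 2I) = 2, so the eigenspace has dimension 4 - 2 = 2: the geometric multiplicity is 2.

Since 2 < 3, A is not diagonalizable.

algebraic multiplicity 3, geometric multiplicity 2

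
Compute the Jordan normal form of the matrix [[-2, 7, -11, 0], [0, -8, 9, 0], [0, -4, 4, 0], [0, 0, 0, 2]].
J = [[-2, 1, 0, 0], [0, -2, 1, 0], [0, 0, -2, 0], [0, 0, 0, 2]]

The characteristic polynomial is det(xI - A) = (x - 2)(x + 2)^3, so the eigenvalues are -2 (algebraic multiplicity 3), 2 (algebraic multiplicity 1).

For λ = -2: rank(A + 2I) = 3, rank((A + 2I)^2) = 2, rank((A + 2I)^3) = 1. The eigenspace has dimension 4 - 3 = 1, so there is 1 Jordan block; the rank sequence gives block sizes [3].

For λ = 2: algebraic multiplicity 1 gives one 1×1 block.

Assembling the blocks gives the Jordan form J above.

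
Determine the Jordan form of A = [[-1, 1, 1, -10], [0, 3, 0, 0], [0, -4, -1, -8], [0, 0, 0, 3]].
J = [[-1, 1, 0, 0], [0, -1, 0, 0], [0, 0, 3, 0], [0, 0, 0, 3]]

The characteristic polynomial is det(xI - A) = (x - 3)^2(x + 1)^2, so the eigenvalues are -1 (algebraic multiplicity 2), 3 (algebraic multiplicity 2).

For λ = -1: rank(A + I) = 3, rank((A + I)^2) = 2. The eigenspace has dimension 4 - 3 = 1, so there is 1 Jordan block; the rank sequence gives block sizes [2].

For λ = 3: rank(A - 3I) = 2. The eigenspace has dimension 4 - 2 = 2, so there are 2 Jordan blocks; the rank sequence gives block sizes [1, 1].

Assembling the blocks gives the Jordan form J above.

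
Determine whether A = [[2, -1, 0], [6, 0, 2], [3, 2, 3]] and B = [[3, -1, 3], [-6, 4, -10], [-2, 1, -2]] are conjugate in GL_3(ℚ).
Yes.

Two matrices over a field are similar if and only if they have the same invariant factors.

Both A and B have characteristic polynomial (x - 2)^2(x - 1) and minimal polynomial (x - 2)^2(x - 1). Computing further, both have invariant factors (x - 2)^2(x - 1). Hence A and B are similar.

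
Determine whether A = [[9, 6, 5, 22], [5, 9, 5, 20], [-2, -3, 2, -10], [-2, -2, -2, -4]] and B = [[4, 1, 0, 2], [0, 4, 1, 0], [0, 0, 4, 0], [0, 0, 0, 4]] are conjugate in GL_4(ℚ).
Yes.

Two matrices over a field are similar if and only if they have the same invariant factors.

Both A and B have characteristic polynomial (x - 4)^4 and minimal polynomial (x - 4)^3. Computing further, both have invariant factors x - 4, (x - 4)^3. Hence A and B are similar.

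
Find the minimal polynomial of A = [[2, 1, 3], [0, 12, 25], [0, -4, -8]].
The characteristic polynomial factors as (x - 2)^3. The minimal polynomial is ∏(x - λ)^{k_λ} where k_λ is the size of the largest Jordan block at λ.

For λ = 2: rank(A - 2I) = 2, and the largest Jordan block has size 3 (the smallest k with rank((A - 2I)^k) = rank((A - 2I)^(k+1))).

So m_A(x) = (x - 2)^3.

m_A(x) = (x - 2)^3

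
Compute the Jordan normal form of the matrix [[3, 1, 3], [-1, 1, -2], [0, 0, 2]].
J = [[2, 1, 0], [0, 2, 1], [0, 0, 2]]

The characteristic polynomial is det(xI - A) = (x - 2)^3, so the eigenvalues are 2 (algebraic multiplicity 3).

For λ = 2: rank(A - 2I) = 2, rank((A - 2I)^2) = 1, rank((A - 2I)^3) = 0. The eigenspace has dimension 3 - 2 = 1, so there is 1 Jordan block; the rank sequence gives block sizes [3].

Assembling the blocks gives the Jordan form J above.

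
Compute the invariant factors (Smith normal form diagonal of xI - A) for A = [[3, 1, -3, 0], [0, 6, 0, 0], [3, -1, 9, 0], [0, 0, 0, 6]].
x - 6, x - 6, (x - 6)^2

The Jordan structure of A has elementary divisors (x - 6)^2, (x - 6), (x - 6). Arranging the block sizes at each eigenvalue in decreasing order and taking row products gives the invariant factors.

Invariant factors (smallest first, each dividing the next): x - 6, x - 6, (x - 6)^2.

Check: the last factor (x - 6)^2 is the minimal polynomial, and the product (x - 6)^4 is the characteristic polynomial.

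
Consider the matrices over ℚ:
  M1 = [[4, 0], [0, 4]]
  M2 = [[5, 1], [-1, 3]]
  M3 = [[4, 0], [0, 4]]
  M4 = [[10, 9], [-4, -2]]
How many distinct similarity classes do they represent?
Characteristic polynomials: χ_{M1} = (x - 4)^2, χ_{M2} = (x - 4)^2, χ_{M3} = (x - 4)^2, χ_{M4} = (x - 4)^2.

{M1, M3}: invariant factors x - 4, x - 4.

{M2, M4}: invariant factors (x - 4)^2.

Matrices are similar if and only if their invariant-factor lists agree; the partition into similarity classes is {M1, M3}, {M2, M4}.

2 classes: {M1, M3}, {M2, M4}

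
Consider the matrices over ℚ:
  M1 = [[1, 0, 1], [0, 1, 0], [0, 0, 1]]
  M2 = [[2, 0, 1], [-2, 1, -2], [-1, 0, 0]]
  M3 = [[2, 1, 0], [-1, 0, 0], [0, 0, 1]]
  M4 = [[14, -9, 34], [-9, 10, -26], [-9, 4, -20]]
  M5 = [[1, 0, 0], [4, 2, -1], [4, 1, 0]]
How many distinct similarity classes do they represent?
Characteristic polynomials: χ_{M1} = (x - 1)^3, χ_{M2} = (x - 1)^3, χ_{M3} = (x - 1)^3, χ_{M4} = (x - 6)(x + 1)^2, χ_{M5} = (x - 1)^3.

{M1, M2, M3, M5}: invariant factors x - 1, (x - 1)^2.

{M4}: invariant factors (x - 6)(x + 1)^2.

Matrices are similar if and only if their invariant-factor lists agree; the partition into similarity classes is {M1, M2, M3, M5}, {M4}.

2 classes: {M1, M2, M3, M5}, {M4}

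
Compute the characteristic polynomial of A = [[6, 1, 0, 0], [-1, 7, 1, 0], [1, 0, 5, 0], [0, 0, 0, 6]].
xI - A = [[x - 6, -1, 0, 0], [1, x - 7, -1, 0], [-1, 0, x - 5, 0], [0, 0, 0, x - 6]].

Expanding det(xI - A) along the first row:
det(xI - A) = + (x - 6)·det([[x - 7, -1, 0], [0, x - 5, 0], [0, 0, x - 6]]) - (-1)·det([[1, -1, 0], [-1, x - 5, 0], [0, 0, x - 6]]) + (0)·det([[1, x - 7, 0], [-1, 0, 0], [0, 0, x - 6]]) - (0)·det([[1, x - 7, -1], [-1, 0, x - 5], [0, 0, 0]]).

Evaluating gives χ_A(x) = x^4 - 24x^3 + 216x^2 - 864x + 1296 = (x - 6)^4.

χ_A(x) = (x - 6)^4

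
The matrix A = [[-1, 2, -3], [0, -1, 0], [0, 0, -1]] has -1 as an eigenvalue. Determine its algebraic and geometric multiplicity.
algebraic multiplicity 3, geometric multiplicity 2

The characteristic polynomial is (x + 1)^3, so the factor x + 1 appears with exponent 3: the algebraic multiplicity is 3.

rank(A + I) = 1, so the eigenspace has dimension 3 - 1 = 2: the geometric multiplicity is 2.

Since 2 < 3, A is not diagonalizable.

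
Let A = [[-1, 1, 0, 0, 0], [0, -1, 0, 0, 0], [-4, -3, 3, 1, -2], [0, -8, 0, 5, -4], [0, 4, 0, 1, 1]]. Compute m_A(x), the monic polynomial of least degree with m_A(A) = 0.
The characteristic polynomial factors as (x - 3)^3(x + 1)^2. The minimal polynomial is ∏(x - λ)^{k_λ} where k_λ is the size of the largest Jordan block at λ.

For λ = -1: rank(A + I) = 4, and the largest Jordan block has size 2 (the smallest k with rank((A + I)^k) = rank((A + I)^(k+1))).
For λ = 3: rank(A - 3I) = 3, and the largest Jordan block has size 2 (the smallest k with rank((A - 3I)^k) = rank((A - 3I)^(k+1))).

So m_A(x) = (x - 3)^2(x + 1)^2.

m_A(x) = (x - 3)^2(x + 1)^2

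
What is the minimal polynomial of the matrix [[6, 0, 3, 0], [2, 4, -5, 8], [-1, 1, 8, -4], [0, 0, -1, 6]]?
The characteristic polynomial factors as (x - 6)^4. The minimal polynomial is ∏(x - λ)^{k_λ} where k_λ is the size of the largest Jordan block at λ.

For λ = 6: rank(A - 6I) = 2, and the largest Jordan block has size 3 (the smallest k with rank((A - 6I)^k) = rank((A - 6I)^(k+1))).

So m_A(x) = (x - 6)^3.

m_A(x) = (x - 6)^3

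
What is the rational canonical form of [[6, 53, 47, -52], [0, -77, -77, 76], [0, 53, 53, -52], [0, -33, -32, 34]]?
R = [[6, 0, 0, 0], [0, 0, 0, 24], [0, 1, 0, -28], [0, 0, 1, 10]]

The invariant factors of A (the non-unit diagonal entries of the Smith normal form of xI - A over ℚ[x]) are x - 6, (x - 6)(x - 2)^2, each dividing the next. The characteristic polynomial is their product, (x - 6)^2(x - 2)^2.

The rational canonical form is the block-diagonal matrix of companion matrices C(f_i):
R = [[6, 0, 0, 0], [0, 0, 0, 24], [0, 1, 0, -28], [0, 0, 1, 10]].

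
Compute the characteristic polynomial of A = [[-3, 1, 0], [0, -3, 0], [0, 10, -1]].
χ_A(x) = (x + 1)(x + 3)^2

xI - A = [[x + 3, -1, 0], [0, x + 3, 0], [0, -10, x + 1]].

Expanding det(xI - A) along the first row:
det(xI - A) = + (x + 3)·det([[x + 3, 0], [-10, x + 1]]) - (-1)·det([[0, 0], [0, x + 1]]) + (0)·det([[0, x + 3], [0, -10]]).

Evaluating gives χ_A(x) = x^3 + 7x^2 + 15x + 9 = (x + 1)(x + 3)^2.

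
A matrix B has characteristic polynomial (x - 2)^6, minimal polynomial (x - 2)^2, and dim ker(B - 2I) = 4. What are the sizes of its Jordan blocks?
Jordan blocks: (2, 2), (2, 2), (2, 1), (2, 1)

λ = 2: algebraic multiplicity 6 (exponent in χ_B), largest block size 2 (exponent in m_B), 4 blocks (geometric multiplicity). These force block sizes [2, 2, 1, 1].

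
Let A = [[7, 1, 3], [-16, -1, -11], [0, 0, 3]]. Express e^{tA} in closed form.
A has Jordan form J = [[3, 1, 0], [0, 3, 1], [0, 0, 3]] with A = PJP^{-1}, so e^{tA} = P e^{tJ} P^{-1}.

For a Jordan block J_k(λ), e^{tJ_k(λ)} = e^{λt} · (I + tN + t^2 N^2/2! + ... + t^{k-1} N^{k-1}/(k-1)!) where N is the nilpotent superdiagonal part.

Assembling the blocks and conjugating back gives the entries of e^{tA} as shown above.

e^{tA} = [[(4*t + 1)*e^{3*t}, t*e^{3*t}, t*(t + 6)*e^{3*t}/2], [-16*t*e^{3*t}, (1 - 4*t)*e^{3*t}, t*(-2*t - 11)*e^{3*t}], [0, 0, e^{3*t}]]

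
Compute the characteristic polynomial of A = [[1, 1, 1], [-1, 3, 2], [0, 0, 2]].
χ_A(x) = (x - 2)^3

xI - A = [[x - 1, -1, -1], [1, x - 3, -2], [0, 0, x - 2]].

Expanding det(xI - A) along the first row:
det(xI - A) = + (x - 1)·det([[x - 3, -2], [0, x - 2]]) - (-1)·det([[1, -2], [0, x - 2]]) + (-1)·det([[1, x - 3], [0, 0]]).

Evaluating gives χ_A(x) = x^3 - 6x^2 + 12x - 8 = (x - 2)^3.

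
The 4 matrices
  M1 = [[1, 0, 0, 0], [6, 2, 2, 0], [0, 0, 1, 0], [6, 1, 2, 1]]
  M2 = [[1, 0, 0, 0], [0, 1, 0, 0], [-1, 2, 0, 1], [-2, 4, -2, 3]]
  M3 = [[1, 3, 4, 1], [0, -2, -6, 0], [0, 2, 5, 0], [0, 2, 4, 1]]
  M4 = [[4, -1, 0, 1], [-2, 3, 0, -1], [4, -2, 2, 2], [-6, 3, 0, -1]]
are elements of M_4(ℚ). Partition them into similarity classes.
3 classes: {M1, M2}, {M3}, {M4}

Characteristic polynomials: χ_{M1} = (x - 2)(x - 1)^3, χ_{M2} = (x - 2)(x - 1)^3, χ_{M3} = (x - 2)(x - 1)^3, χ_{M4} = (x - 2)^4.

{M1, M2}: invariant factors x - 1, x - 1, (x - 2)(x - 1).

{M3}: invariant factors x - 1, (x - 2)(x - 1)^2.

{M4}: invariant factors x - 2, x - 2, (x - 2)^2.

Matrices are similar if and only if their invariant-factor lists agree; the partition into similarity classes is {M1, M2}, {M3}, {M4}.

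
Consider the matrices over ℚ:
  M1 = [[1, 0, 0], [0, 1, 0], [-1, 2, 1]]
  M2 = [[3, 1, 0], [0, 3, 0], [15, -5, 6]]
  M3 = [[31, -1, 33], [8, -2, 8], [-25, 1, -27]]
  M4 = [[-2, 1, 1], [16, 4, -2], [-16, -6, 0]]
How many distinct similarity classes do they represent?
Characteristic polynomials: χ_{M1} = (x - 1)^3, χ_{M2} = (x - 6)(x - 3)^2, χ_{M3} = (x - 6)(x + 2)^2, χ_{M4} = (x - 6)(x + 2)^2.

{M1}: invariant factors x - 1, (x - 1)^2.

{M2}: invariant factors (x - 6)(x - 3)^2.

{M3, M4}: invariant factors (x - 6)(x + 2)^2.

Matrices are similar if and only if their invariant-factor lists agree; the partition into similarity classes is {M1}, {M2}, {M3, M4}.

3 classes: {M1}, {M2}, {M3, M4}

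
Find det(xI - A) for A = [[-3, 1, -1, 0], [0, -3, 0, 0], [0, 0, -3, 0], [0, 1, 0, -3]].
xI - A = [[x + 3, -1, 1, 0], [0, x + 3, 0, 0], [0, 0, x + 3, 0], [0, -1, 0, x + 3]].

Expanding det(xI - A) along the first row:
det(xI - A) = + (x + 3)·det([[x + 3, 0, 0], [0, x + 3, 0], [-1, 0, x + 3]]) - (-1)·det([[0, 0, 0], [0, x + 3, 0], [0, 0, x + 3]]) + (1)·det([[0, x + 3, 0], [0, 0, 0], [0, -1, x + 3]]) - (0)·det([[0, x + 3, 0], [0, 0, x + 3], [0, -1, 0]]).

Evaluating gives χ_A(x) = x^4 + 12x^3 + 54x^2 + 108x + 81 = (x + 3)^4.

χ_A(x) = (x + 3)^4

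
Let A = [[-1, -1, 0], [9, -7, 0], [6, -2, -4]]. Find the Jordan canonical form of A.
The characteristic polynomial is det(xI - A) = (x + 4)^3, so the eigenvalues are -4 (algebraic multiplicity 3).

For λ = -4: rank(A + 4I) = 1, rank((A + 4I)^2) = 0. The eigenspace has dimension 3 - 1 = 2, so there are 2 Jordan blocks; the rank sequence gives block sizes [2, 1].

Assembling the blocks gives the Jordan form J above.

J = [[-4, 1, 0], [0, -4, 0], [0, 0, -4]]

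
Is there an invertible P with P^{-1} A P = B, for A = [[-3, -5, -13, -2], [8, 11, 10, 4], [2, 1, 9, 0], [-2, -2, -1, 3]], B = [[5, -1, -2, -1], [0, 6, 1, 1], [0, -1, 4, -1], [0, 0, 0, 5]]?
Yes.

Two matrices over a field are similar if and only if they have the same invariant factors.

Both A and B have characteristic polynomial (x - 5)^4 and minimal polynomial (x - 5)^3. Computing further, both have invariant factors x - 5, (x - 5)^3. Hence A and B are similar.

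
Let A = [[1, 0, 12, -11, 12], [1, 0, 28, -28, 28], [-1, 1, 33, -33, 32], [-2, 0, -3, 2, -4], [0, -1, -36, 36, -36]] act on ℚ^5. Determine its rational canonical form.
The invariant factors of A (the non-unit diagonal entries of the Smith normal form of xI - A over ℚ[x]) are (x - 4)(x + 1)^2(x^2 + 2x + 3), each dividing the next. The characteristic polynomial is their product, (x - 4)(x + 1)^2(x^2 + 2x + 3).

The rational canonical form is the block-diagonal matrix of companion matrices C(f_i):
R = [[0, 0, 0, 0, 12], [1, 0, 0, 0, 29], [0, 1, 0, 0, 24], [0, 0, 1, 0, 8], [0, 0, 0, 1, 0]].

Note the characteristic polynomial does not split into linear factors over ℚ, so A has no Jordan form over ℚ; the rational canonical form exists over any field.

R = [[0, 0, 0, 0, 12], [1, 0, 0, 0, 29], [0, 1, 0, 0, 24], [0, 0, 1, 0, 8], [0, 0, 0, 1, 0]]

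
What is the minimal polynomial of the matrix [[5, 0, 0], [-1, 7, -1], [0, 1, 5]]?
m_A(x) = (x - 6)^2(x - 5)

The characteristic polynomial factors as (x - 6)^2(x - 5). The minimal polynomial is ∏(x - λ)^{k_λ} where k_λ is the size of the largest Jordan block at λ.

For λ = 5: rank(A - 5I) = 2, and the largest Jordan block has size 1 (the smallest k with rank((A - 5I)^k) = rank((A - 5I)^(k+1))).
For λ = 6: rank(A - 6I) = 2, and the largest Jordan block has size 2 (the smallest k with rank((A - 6I)^k) = rank((A - 6I)^(k+1))).

So m_A(x) = (x - 6)^2(x - 5).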